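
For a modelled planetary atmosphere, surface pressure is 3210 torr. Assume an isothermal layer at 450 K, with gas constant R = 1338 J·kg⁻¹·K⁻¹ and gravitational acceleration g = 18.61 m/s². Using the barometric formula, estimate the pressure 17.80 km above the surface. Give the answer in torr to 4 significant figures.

Scale height: H = RT/g = 1338 × 450 / 18.61 = 32354 m.
Barometric formula: P = P₀ exp(−z/H).
z/H = 17800/32354 = 0.55016; exp(−0.55016) = 0.57686.
P = 3210 × 0.57686 = 1851.7 torr.

P ≈ 1852 torr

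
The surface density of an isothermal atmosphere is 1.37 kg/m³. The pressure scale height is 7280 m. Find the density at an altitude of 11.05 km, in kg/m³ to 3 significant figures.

ρ ≈ 0.300 kg/m³

In an isothermal atmosphere, density decays like pressure: ρ = ρ₀ exp(−z/H).
z/H = 11050/7280.0 = 1.5179; exp(−1.5179) = 0.21917.
ρ = 1.37 × 0.21917 = 0.30026 kg/m³.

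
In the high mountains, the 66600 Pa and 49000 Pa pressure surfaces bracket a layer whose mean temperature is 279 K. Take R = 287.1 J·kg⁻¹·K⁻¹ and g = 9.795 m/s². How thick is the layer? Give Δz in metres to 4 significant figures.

Δz ≈ 2510 m

Hypsometric equation: Δz = (R T̄/g) ln(P₁/P₂).
R T̄/g = 287.1 × 279 / 9.795 = 8177.7 m.
ln(66600/49000) = ln(1.3592) = 0.30690.
Δz = 8177.7 × 0.30690 = 2509.7 m.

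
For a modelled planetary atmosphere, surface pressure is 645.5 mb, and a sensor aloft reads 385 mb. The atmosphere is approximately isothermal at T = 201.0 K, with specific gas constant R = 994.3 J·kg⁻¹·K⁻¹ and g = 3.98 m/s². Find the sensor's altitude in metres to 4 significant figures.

z ≈ 25950 m

Scale height: H = RT/g = 994.3 × 201.0 / 3.98 = 50215 m.
Invert the barometric formula: z = H ln(P₀/P).
P₀/P = 645.5/385 = 1.6766; ln(1.6766) = 0.51677.
z = 50215 × 0.51677 = 25950 m.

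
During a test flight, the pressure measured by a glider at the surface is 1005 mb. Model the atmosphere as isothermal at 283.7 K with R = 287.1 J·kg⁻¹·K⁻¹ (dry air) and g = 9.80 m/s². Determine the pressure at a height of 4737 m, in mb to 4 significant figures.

P ≈ 568.4 mb

Scale height: H = RT/g = 287.1 × 283.7 / 9.80 = 8311.3 m.
Barometric formula: P = P₀ exp(−z/H).
z/H = 4737.0/8311.3 = 0.56995; exp(−0.56995) = 0.56555.
P = 1005 × 0.56555 = 568.38 mb.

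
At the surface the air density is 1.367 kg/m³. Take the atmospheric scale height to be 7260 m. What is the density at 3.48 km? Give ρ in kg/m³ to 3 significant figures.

In an isothermal atmosphere, density decays like pressure: ρ = ρ₀ exp(−z/H).
z/H = 3480.0/7260.0 = 0.47934; exp(−0.47934) = 0.61919.
ρ = 1.367 × 0.61919 = 0.84643 kg/m³.

ρ ≈ 0.846 kg/m³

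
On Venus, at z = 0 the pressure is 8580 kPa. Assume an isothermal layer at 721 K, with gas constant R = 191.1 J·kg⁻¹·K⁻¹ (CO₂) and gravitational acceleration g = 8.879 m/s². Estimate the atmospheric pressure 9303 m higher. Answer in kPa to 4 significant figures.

P ≈ 4711 kPa

Scale height: H = RT/g = 191.1 × 721 / 8.879 = 15518 m.
Barometric formula: P = P₀ exp(−z/H).
z/H = 9303.0/15518 = 0.59950; exp(−0.59950) = 0.54909.
P = 8580 × 0.54909 = 4711.2 kPa.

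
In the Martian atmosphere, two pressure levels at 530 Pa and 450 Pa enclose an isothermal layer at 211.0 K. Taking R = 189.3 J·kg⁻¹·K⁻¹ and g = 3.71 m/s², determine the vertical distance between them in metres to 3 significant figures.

Δz ≈ 1760 m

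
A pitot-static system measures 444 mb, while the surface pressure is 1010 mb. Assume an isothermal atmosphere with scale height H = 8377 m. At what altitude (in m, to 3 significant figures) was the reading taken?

z ≈ 6880 m

Invert the barometric formula: z = H ln(P₀/P).
P₀/P = 1010/444 = 2.2748; ln(2.2748) = 0.82189.
z = 8377.0 × 0.82189 = 6885.0 m.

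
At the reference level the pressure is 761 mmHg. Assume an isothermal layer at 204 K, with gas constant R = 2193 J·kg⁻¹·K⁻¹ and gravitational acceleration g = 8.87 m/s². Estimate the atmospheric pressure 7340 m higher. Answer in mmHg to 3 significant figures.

Scale height: H = RT/g = 2193 × 204 / 8.87 = 50437 m.
Barometric formula: P = P₀ exp(−z/H).
z/H = 7340.0/50437 = 0.14553; exp(−0.14553) = 0.86456.
P = 761 × 0.86456 = 657.93 mmHg.

P ≈ 658 mmHg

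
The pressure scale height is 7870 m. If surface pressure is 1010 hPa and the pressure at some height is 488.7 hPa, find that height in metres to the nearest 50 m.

z ≈ 5700 m

Invert the barometric formula: z = H ln(P₀/P).
P₀/P = 1010/488.7 = 2.0667; ln(2.0667) = 0.72595.
z = 7870.0 × 0.72595 = 5713.2 m.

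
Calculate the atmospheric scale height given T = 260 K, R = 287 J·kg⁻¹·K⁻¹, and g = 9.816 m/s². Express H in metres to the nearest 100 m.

The scale height of an isothermal atmosphere is H = RT/g.
H = 287 × 260 / 9.816 = 74620/9.816 = 7601.9 m.

H ≈ 7600 m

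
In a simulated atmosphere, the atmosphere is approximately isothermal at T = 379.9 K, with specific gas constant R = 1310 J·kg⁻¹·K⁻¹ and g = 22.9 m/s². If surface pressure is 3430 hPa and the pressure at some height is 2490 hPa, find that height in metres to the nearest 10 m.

z ≈ 6960 m

Scale height: H = RT/g = 1310 × 379.9 / 22.9 = 21732 m.
Invert the barometric formula: z = H ln(P₀/P).
P₀/P = 3430/2490 = 1.3775; ln(1.3775) = 0.32027.
z = 21732 × 0.32027 = 6960.1 m.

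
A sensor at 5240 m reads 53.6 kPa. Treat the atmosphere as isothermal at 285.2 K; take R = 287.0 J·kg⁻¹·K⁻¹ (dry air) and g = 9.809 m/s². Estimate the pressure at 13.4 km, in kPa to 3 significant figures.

P ≈ 20.2 kPa

Scale height: H = RT/g = 287.0 × 285.2 / 9.809 = 8344.6 m.
Between two levels, P₂ = P₁ exp(−Δz/H) with Δz = z₂ − z₁.
Δz = 13400 − 5240.0 = 8160.0 m; Δz/H = 8160.0/8344.6 = 0.97788.
P₂ = 53.6 × exp(−0.97788) = 53.6 × 0.37611 = 20.159 kPa.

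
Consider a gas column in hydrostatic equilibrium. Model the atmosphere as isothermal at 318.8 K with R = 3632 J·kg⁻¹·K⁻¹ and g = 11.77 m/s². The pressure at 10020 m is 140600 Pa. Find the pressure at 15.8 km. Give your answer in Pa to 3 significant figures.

Scale height: H = RT/g = 3632 × 318.8 / 11.77 = 98376 m.
Between two levels, P₂ = P₁ exp(−Δz/H) with Δz = z₂ − z₁.
Δz = 15800 − 10020 = 5780.0 m; Δz/H = 5780.0/98376 = 0.058754.
P₂ = 140600 × exp(−0.058754) = 140600 × 0.94294 = 132580 Pa.

P ≈ 133000 Pa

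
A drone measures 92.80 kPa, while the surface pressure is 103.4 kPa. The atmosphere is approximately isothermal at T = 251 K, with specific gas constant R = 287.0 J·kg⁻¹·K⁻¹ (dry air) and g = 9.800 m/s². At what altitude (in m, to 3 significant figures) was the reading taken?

Scale height: H = RT/g = 287.0 × 251 / 9.800 = 7350.7 m.
Invert the barometric formula: z = H ln(P₀/P).
P₀/P = 103.4/92.80 = 1.1142; ln(1.1142) = 0.10814.
z = 7350.7 × 0.10814 = 794.90 m.

z ≈ 795 m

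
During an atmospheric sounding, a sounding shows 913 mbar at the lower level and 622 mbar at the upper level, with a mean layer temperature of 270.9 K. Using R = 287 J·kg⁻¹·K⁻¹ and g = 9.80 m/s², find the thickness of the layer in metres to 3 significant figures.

Δz ≈ 3040 m

Hypsometric equation: Δz = (R T̄/g) ln(P₁/P₂).
R T̄/g = 287 × 270.9 / 9.80 = 7933.5 m.
ln(913/622) = ln(1.4678) = 0.38376.
Δz = 7933.5 × 0.38376 = 3044.6 m.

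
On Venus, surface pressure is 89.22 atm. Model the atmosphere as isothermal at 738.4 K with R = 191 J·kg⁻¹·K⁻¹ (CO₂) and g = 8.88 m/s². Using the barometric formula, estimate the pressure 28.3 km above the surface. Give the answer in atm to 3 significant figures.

Scale height: H = RT/g = 191 × 738.4 / 8.88 = 15882 m.
Barometric formula: P = P₀ exp(−z/H).
z/H = 28300/15882 = 1.7819; exp(−1.7819) = 0.16832.
P = 89.22 × 0.16832 = 15.018 atm.

P ≈ 15.0 atm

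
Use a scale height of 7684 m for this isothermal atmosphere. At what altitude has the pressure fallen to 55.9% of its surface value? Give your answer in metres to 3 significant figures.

z ≈ 4470 m

Set P/P₀ = exp(−z/H) = 0.559, so z = −H ln(0.559).
−ln(0.559) = 0.58161; z = 7684.0 × 0.58161 = 4469.1 m.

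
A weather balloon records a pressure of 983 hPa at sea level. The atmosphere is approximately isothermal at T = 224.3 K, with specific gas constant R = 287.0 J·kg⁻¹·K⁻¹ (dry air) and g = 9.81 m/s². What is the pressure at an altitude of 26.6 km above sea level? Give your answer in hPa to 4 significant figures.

Scale height: H = RT/g = 287.0 × 224.3 / 9.81 = 6562.1 m.
Barometric formula: P = P₀ exp(−z/H).
z/H = 26600/6562.1 = 4.0536; exp(−4.0536) = 0.017360.
P = 983 × 0.017360 = 17.065 hPa.

P ≈ 17.06 hPa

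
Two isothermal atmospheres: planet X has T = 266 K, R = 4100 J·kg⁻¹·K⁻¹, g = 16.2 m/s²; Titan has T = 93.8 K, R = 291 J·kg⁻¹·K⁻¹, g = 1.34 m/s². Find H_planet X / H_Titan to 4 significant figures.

H = RT/g for each body.
H_planet X = 4100 × 266 / 16.2 = 67321 m.
H_Titan = 291 × 93.8 / 1.34 = 20370 m.
H_planet X/H_Titan = 67321/20370 = 3.3049.

H_planet X/H_Titan ≈ 3.305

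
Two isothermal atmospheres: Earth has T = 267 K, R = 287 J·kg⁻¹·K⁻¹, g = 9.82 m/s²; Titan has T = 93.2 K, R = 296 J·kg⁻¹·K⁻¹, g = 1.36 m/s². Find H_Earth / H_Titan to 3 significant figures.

H = RT/g for each body.
H_Earth = 287 × 267 / 9.82 = 7803.4 m.
H_Titan = 296 × 93.2 / 1.36 = 20285 m.
H_Earth/H_Titan = 7803.4/20285 = 0.38469.

H_Earth/H_Titan ≈ 0.385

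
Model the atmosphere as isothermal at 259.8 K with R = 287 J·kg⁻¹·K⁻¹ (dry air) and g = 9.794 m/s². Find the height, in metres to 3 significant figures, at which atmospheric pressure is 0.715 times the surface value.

z ≈ 2550 m

Scale height: H = RT/g = 287 × 259.8 / 9.794 = 7613.1 m.
Set P/P₀ = exp(−z/H) = 0.715, so z = −H ln(0.715).
−ln(0.715) = 0.33547; z = 7613.1 × 0.33547 = 2554.0 m.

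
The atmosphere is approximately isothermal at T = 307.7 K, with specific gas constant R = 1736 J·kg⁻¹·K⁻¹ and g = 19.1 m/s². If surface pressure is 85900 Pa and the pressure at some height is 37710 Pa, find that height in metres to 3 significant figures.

Scale height: H = RT/g = 1736 × 307.7 / 19.1 = 27967 m.
Invert the barometric formula: z = H ln(P₀/P).
P₀/P = 85900/37710 = 2.2779; ln(2.2779) = 0.82325.
z = 27967 × 0.82325 = 23024 m.

z ≈ 23000 m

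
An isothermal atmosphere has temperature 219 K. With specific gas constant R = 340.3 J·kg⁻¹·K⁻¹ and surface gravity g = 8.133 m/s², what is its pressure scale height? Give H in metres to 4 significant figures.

The scale height of an isothermal atmosphere is H = RT/g.
H = 340.3 × 219 / 8.133 = 74526/8.133 = 9163.4 m.

H ≈ 9163 m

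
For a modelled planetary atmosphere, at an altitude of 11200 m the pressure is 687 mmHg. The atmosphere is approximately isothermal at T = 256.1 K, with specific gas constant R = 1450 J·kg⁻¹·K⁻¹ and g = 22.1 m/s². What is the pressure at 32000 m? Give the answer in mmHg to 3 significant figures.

Scale height: H = RT/g = 1450 × 256.1 / 22.1 = 16803 m.
Between two levels, P₂ = P₁ exp(−Δz/H) with Δz = z₂ − z₁.
Δz = 32000 − 11200 = 20800 m; Δz/H = 20800/16803 = 1.2379.
P₂ = 687 × exp(−1.2379) = 687 × 0.28999 = 199.22 mmHg.

P ≈ 199 mmHg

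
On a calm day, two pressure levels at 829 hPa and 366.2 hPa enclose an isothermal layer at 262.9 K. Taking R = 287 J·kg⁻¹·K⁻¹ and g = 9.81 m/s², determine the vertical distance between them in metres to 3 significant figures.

Hypsometric equation: Δz = (R T̄/g) ln(P₁/P₂).
R T̄/g = 287 × 262.9 / 9.81 = 7691.4 m.
ln(829/366.2) = ln(2.2638) = 0.81704.
Δz = 7691.4 × 0.81704 = 6284.2 m.

Δz ≈ 6280 m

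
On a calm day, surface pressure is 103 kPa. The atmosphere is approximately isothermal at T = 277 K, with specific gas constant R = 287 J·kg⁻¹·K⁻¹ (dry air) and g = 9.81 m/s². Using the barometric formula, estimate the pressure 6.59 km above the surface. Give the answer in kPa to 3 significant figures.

Scale height: H = RT/g = 287 × 277 / 9.81 = 8103.9 m.
Barometric formula: P = P₀ exp(−z/H).
z/H = 6590.0/8103.9 = 0.81319; exp(−0.81319) = 0.44344.
P = 103 × 0.44344 = 45.674 kPa.

P ≈ 45.7 kPa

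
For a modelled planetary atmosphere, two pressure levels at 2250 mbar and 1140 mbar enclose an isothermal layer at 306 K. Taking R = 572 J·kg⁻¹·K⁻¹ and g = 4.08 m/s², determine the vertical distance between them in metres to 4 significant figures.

Δz ≈ 29170 m

Hypsometric equation: Δz = (R T̄/g) ln(P₁/P₂).
R T̄/g = 572 × 306 / 4.08 = 42900 m.
ln(2250/1140) = ln(1.9737) = 0.67991.
Δz = 42900 × 0.67991 = 29168 m.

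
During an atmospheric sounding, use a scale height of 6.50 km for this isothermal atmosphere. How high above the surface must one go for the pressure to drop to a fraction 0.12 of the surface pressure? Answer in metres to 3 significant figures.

z ≈ 13800 m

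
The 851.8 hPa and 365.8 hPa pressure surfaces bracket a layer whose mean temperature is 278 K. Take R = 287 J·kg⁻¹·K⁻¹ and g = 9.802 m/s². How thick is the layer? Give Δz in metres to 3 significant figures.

Hypsometric equation: Δz = (R T̄/g) ln(P₁/P₂).
R T̄/g = 287 × 278 / 9.802 = 8139.8 m.
ln(851.8/365.8) = ln(2.3286) = 0.84527.
Δz = 8139.8 × 0.84527 = 6880.3 m.

Δz ≈ 6880 m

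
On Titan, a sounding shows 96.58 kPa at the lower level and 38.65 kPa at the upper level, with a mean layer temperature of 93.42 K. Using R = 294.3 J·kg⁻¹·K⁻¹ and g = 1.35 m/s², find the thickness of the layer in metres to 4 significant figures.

Hypsometric equation: Δz = (R T̄/g) ln(P₁/P₂).
R T̄/g = 294.3 × 93.42 / 1.35 = 20366 m.
ln(96.58/38.65) = ln(2.4988) = 0.91581.
Δz = 20366 × 0.91581 = 18651 m.

Δz ≈ 18650 m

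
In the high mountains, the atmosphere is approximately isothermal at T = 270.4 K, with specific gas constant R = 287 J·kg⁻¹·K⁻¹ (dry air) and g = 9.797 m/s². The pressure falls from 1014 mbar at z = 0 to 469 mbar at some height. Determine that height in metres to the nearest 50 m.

Scale height: H = RT/g = 287 × 270.4 / 9.797 = 7921.3 m.
Invert the barometric formula: z = H ln(P₀/P).
P₀/P = 1014/469 = 2.1620; ln(2.1620) = 0.77103.
z = 7921.3 × 0.77103 = 6107.6 m.

z ≈ 6100 m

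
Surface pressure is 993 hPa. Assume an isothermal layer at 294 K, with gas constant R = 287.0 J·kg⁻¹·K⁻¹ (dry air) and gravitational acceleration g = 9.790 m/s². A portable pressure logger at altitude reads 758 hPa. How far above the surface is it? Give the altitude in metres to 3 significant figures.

Scale height: H = RT/g = 287.0 × 294 / 9.790 = 8618.8 m.
Invert the barometric formula: z = H ln(P₀/P).
P₀/P = 993/758 = 1.3100; ln(1.3100) = 0.27003.
z = 8618.8 × 0.27003 = 2327.3 m.

z ≈ 2330 m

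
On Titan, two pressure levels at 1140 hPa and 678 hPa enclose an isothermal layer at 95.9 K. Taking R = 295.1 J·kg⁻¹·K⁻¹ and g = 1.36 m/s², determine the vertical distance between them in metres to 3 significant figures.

Hypsometric equation: Δz = (R T̄/g) ln(P₁/P₂).
R T̄/g = 295.1 × 95.9 / 1.36 = 20809 m.
ln(1140/678) = ln(1.6814) = 0.51963.
Δz = 20809 × 0.51963 = 10813 m.

Δz ≈ 10800 m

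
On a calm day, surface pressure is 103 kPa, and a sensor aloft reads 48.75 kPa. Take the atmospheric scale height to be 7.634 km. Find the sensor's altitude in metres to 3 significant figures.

Invert the barometric formula: z = H ln(P₀/P).
P₀/P = 103/48.75 = 2.1128; ln(2.1128) = 0.74801.
z = 7634.0 × 0.74801 = 5710.3 m.

z ≈ 5710 m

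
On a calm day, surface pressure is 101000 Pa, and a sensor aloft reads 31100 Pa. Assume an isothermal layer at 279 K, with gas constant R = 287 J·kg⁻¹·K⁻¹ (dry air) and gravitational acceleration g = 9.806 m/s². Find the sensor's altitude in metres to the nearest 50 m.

Scale height: H = RT/g = 287 × 279 / 9.806 = 8165.7 m.
Invert the barometric formula: z = H ln(P₀/P).
P₀/P = 101000/31100 = 3.2476; ln(3.2476) = 1.1779.
z = 8165.7 × 1.1779 = 9618.4 m.

z ≈ 9600 m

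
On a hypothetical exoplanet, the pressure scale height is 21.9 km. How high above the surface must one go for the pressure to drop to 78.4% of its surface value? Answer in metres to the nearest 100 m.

z ≈ 5300 m

Set P/P₀ = exp(−z/H) = 0.784, so z = −H ln(0.784).
−ln(0.784) = 0.24335; z = 21900 × 0.24335 = 5329.4 m.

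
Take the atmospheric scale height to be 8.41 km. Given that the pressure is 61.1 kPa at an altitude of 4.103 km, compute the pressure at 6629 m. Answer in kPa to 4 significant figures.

Between two levels, P₂ = P₁ exp(−Δz/H) with Δz = z₂ − z₁.
Δz = 6629.0 − 4103.0 = 2526.0 m; Δz/H = 2526.0/8410.0 = 0.30036.
P₂ = 61.1 × exp(−0.30036) = 61.1 × 0.74055 = 45.248 kPa.

P ≈ 45.25 kPa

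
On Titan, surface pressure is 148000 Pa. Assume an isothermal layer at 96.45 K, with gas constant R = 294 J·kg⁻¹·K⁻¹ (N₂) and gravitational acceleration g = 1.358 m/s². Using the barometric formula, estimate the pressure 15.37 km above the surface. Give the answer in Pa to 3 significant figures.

P ≈ 70900 Pa

Scale height: H = RT/g = 294 × 96.45 / 1.358 = 20881 m.
Barometric formula: P = P₀ exp(−z/H).
z/H = 15370/20881 = 0.73608; exp(−0.73608) = 0.47899.
P = 148000 × 0.47899 = 70891 Pa.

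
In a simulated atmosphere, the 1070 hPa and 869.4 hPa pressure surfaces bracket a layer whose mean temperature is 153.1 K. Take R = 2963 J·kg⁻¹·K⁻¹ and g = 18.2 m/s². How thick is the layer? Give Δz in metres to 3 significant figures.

Δz ≈ 5170 m

Hypsometric equation: Δz = (R T̄/g) ln(P₁/P₂).
R T̄/g = 2963 × 153.1 / 18.2 = 24925 m.
ln(1070/869.4) = ln(1.2307) = 0.20758.
Δz = 24925 × 0.20758 = 5173.9 m.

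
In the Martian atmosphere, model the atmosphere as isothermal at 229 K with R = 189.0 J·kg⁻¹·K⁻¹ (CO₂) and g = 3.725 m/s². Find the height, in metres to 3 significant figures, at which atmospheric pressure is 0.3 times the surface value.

Scale height: H = RT/g = 189.0 × 229 / 3.725 = 11619 m.
Set P/P₀ = exp(−z/H) = 0.3, so z = −H ln(0.3).
−ln(0.3) = 1.2040; z = 11619 × 1.2040 = 13989 m.

z ≈ 14000 m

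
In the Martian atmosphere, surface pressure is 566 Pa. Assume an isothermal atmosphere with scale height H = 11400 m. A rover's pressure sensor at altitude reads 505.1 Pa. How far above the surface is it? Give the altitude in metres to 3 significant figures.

Invert the barometric formula: z = H ln(P₀/P).
P₀/P = 566/505.1 = 1.1206; ln(1.1206) = 0.11386.
z = 11400 × 0.11386 = 1298.0 m.

z ≈ 1300 m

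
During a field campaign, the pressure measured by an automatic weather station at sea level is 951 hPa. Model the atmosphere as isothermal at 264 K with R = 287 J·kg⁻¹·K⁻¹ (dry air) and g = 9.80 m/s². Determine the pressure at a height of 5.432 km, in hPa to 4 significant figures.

P ≈ 471.0 hPa

Scale height: H = RT/g = 287 × 264 / 9.80 = 7731.4 m.
Barometric formula: P = P₀ exp(−z/H).
z/H = 5432.0/7731.4 = 0.70259; exp(−0.70259) = 0.49530.
P = 951 × 0.49530 = 471.03 hPa.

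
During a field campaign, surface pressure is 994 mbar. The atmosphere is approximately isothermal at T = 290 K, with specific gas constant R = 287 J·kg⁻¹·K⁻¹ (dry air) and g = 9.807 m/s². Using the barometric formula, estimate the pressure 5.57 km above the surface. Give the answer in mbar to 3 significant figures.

Scale height: H = RT/g = 287 × 290 / 9.807 = 8486.8 m.
Barometric formula: P = P₀ exp(−z/H).
z/H = 5570.0/8486.8 = 0.65631; exp(−0.65631) = 0.51876.
P = 994 × 0.51876 = 515.65 mbar.

P ≈ 516 mbar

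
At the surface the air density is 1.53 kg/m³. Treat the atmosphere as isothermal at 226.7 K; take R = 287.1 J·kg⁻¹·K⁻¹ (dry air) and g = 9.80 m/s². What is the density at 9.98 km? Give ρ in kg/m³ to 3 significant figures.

ρ ≈ 0.340 kg/m³

Scale height: H = RT/g = 287.1 × 226.7 / 9.80 = 6641.4 m.
In an isothermal atmosphere, density decays like pressure: ρ = ρ₀ exp(−z/H).
z/H = 9980.0/6641.4 = 1.5027; exp(−1.5027) = 0.22253.
ρ = 1.53 × 0.22253 = 0.34047 kg/m³.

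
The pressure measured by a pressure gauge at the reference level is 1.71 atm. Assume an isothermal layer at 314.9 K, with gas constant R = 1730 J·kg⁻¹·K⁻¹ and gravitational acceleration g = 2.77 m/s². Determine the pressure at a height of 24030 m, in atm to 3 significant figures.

P ≈ 1.51 atm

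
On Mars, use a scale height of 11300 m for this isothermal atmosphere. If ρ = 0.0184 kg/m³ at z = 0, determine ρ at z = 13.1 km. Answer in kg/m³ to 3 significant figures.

ρ ≈ 0.00577 kg/m³

In an isothermal atmosphere, density decays like pressure: ρ = ρ₀ exp(−z/H).
z/H = 13100/11300 = 1.1593; exp(−1.1593) = 0.31371.
ρ = 0.0184 × 0.31371 = 0.0057723 kg/m³.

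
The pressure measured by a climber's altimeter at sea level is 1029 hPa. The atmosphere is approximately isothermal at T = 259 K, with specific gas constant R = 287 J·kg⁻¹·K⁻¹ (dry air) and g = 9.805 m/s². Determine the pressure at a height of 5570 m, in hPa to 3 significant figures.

P ≈ 494 hPa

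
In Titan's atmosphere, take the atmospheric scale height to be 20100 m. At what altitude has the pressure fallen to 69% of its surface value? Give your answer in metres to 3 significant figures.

z ≈ 7460 m

Set P/P₀ = exp(−z/H) = 0.69, so z = −H ln(0.69).
−ln(0.69) = 0.37106; z = 20100 × 0.37106 = 7458.3 m.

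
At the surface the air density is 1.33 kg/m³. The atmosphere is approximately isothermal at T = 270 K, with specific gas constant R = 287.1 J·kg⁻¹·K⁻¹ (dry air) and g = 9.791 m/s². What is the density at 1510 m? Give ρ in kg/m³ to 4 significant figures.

ρ ≈ 1.099 kg/m³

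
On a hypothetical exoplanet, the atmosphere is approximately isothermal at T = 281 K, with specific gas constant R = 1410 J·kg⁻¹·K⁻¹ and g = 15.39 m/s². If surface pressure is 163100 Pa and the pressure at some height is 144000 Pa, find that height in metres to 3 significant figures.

Scale height: H = RT/g = 1410 × 281 / 15.39 = 25745 m.
Invert the barometric formula: z = H ln(P₀/P).
P₀/P = 163100/144000 = 1.1326; ln(1.1326) = 0.12452.
z = 25745 × 0.12452 = 3205.8 m.

z ≈ 3210 m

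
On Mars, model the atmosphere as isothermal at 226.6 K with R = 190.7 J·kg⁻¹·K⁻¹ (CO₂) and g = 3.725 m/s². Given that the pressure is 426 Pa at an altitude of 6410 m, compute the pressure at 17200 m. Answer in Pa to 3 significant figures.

P ≈ 168 Pa

Scale height: H = RT/g = 190.7 × 226.6 / 3.725 = 11601 m.
Between two levels, P₂ = P₁ exp(−Δz/H) with Δz = z₂ − z₁.
Δz = 17200 − 6410.0 = 10790 m; Δz/H = 10790/11601 = 0.93009.
P₂ = 426 × exp(−0.93009) = 426 × 0.39452 = 168.07 Pa.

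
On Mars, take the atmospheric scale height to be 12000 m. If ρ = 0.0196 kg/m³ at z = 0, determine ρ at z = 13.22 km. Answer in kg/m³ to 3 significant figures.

ρ ≈ 0.00651 kg/m³

In an isothermal atmosphere, density decays like pressure: ρ = ρ₀ exp(−z/H).
z/H = 13220/12000 = 1.1017; exp(−1.1017) = 0.33231.
ρ = 0.0196 × 0.33231 = 0.0065133 kg/m³.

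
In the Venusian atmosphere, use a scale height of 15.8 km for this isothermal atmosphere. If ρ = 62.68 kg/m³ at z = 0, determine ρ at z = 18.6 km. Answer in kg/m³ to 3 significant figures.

ρ ≈ 19.3 kg/m³

In an isothermal atmosphere, density decays like pressure: ρ = ρ₀ exp(−z/H).
z/H = 18600/15800 = 1.1772; exp(−1.1772) = 0.30814.
ρ = 62.68 × 0.30814 = 19.314 kg/m³.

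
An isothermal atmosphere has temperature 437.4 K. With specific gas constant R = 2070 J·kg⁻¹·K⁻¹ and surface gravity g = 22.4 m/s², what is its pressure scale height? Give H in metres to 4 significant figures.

H ≈ 40420 m

The scale height of an isothermal atmosphere is H = RT/g.
H = 2070 × 437.4 / 22.4 = 905420/22.4 = 40421 m.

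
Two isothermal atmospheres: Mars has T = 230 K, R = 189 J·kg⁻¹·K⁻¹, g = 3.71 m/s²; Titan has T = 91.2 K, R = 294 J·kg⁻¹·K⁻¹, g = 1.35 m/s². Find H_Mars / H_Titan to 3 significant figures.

H = RT/g for each body.
H_Mars = 189 × 230 / 3.71 = 11717 m.
H_Titan = 294 × 91.2 / 1.35 = 19861 m.
H_Mars/H_Titan = 11717/19861 = 0.58995.

H_Mars/H_Titan ≈ 0.590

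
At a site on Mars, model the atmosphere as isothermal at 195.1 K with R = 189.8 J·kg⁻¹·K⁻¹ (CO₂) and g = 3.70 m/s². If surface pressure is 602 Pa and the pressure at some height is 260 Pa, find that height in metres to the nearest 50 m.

Scale height: H = RT/g = 189.8 × 195.1 / 3.70 = 10008 m.
Invert the barometric formula: z = H ln(P₀/P).
P₀/P = 602/260 = 2.3154; ln(2.3154) = 0.83958.
z = 10008 × 0.83958 = 8402.5 m.

z ≈ 8400 m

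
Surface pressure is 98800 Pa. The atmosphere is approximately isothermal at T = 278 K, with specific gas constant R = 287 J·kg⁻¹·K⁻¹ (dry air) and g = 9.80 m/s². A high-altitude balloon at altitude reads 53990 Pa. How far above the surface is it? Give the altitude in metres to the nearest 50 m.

Scale height: H = RT/g = 287 × 278 / 9.80 = 8141.4 m.
Invert the barometric formula: z = H ln(P₀/P).
P₀/P = 98800/53990 = 1.8300; ln(1.8300) = 0.60432.
z = 8141.4 × 0.60432 = 4920.0 m.

z ≈ 4900 m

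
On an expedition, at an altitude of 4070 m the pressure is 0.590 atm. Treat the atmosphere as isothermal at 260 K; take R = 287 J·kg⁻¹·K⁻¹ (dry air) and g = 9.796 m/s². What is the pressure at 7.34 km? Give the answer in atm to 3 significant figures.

Scale height: H = RT/g = 287 × 260 / 9.796 = 7617.4 m.
Between two levels, P₂ = P₁ exp(−Δz/H) with Δz = z₂ − z₁.
Δz = 7340.0 − 4070.0 = 3270.0 m; Δz/H = 3270.0/7617.4 = 0.42928.
P₂ = 0.590 × exp(−0.42928) = 0.590 × 0.65098 = 0.38408 atm.

P ≈ 0.384 atm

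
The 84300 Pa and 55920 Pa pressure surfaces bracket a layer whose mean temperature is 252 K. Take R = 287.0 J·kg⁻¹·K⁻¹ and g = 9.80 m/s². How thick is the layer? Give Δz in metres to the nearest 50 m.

Hypsometric equation: Δz = (R T̄/g) ln(P₁/P₂).
R T̄/g = 287.0 × 252 / 9.80 = 7380.0 m.
ln(84300/55920) = ln(1.5075) = 0.41045.
Δz = 7380.0 × 0.41045 = 3029.1 m.

Δz ≈ 3050 m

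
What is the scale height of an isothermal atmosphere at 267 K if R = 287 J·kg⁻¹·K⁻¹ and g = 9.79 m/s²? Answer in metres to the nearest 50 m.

H ≈ 7850 m

The scale height of an isothermal atmosphere is H = RT/g.
H = 287 × 267 / 9.79 = 76629/9.79 = 7827.3 m.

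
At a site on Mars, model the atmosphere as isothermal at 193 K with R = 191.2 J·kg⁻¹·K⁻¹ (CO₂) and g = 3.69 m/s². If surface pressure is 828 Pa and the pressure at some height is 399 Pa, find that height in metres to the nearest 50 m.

Scale height: H = RT/g = 191.2 × 193 / 3.69 = 10000 m.
Invert the barometric formula: z = H ln(P₀/P).
P₀/P = 828/399 = 2.0752; ln(2.0752) = 0.73006.
z = 10000 × 0.73006 = 7300.6 m.

z ≈ 7300 m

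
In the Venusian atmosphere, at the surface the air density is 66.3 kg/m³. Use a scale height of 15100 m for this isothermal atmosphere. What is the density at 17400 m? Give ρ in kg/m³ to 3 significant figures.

ρ ≈ 20.9 kg/m³

In an isothermal atmosphere, density decays like pressure: ρ = ρ₀ exp(−z/H).
z/H = 17400/15100 = 1.1523; exp(−1.1523) = 0.31591.
ρ = 66.3 × 0.31591 = 20.945 kg/m³.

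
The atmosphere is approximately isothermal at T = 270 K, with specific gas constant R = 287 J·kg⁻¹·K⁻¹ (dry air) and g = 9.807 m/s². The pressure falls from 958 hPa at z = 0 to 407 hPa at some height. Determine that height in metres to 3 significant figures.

z ≈ 6760 m

Scale height: H = RT/g = 287 × 270 / 9.807 = 7901.5 m.
Invert the barometric formula: z = H ln(P₀/P).
P₀/P = 958/407 = 2.3538; ln(2.3538) = 0.85603.
z = 7901.5 × 0.85603 = 6763.9 m.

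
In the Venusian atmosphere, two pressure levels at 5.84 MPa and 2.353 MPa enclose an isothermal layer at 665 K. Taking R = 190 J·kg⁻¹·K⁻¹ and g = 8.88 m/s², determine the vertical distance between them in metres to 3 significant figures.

Hypsometric equation: Δz = (R T̄/g) ln(P₁/P₂).
R T̄/g = 190 × 665 / 8.88 = 14229 m.
ln(5.84/2.353) = ln(2.4819) = 0.90902.
Δz = 14229 × 0.90902 = 12934 m.

Δz ≈ 12900 m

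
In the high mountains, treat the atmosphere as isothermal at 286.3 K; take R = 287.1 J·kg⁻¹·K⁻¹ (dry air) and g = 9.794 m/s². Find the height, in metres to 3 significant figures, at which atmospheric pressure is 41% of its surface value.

Scale height: H = RT/g = 287.1 × 286.3 / 9.794 = 8392.6 m.
Set P/P₀ = exp(−z/H) = 0.41, so z = −H ln(0.41).
−ln(0.41) = 0.89160; z = 8392.6 × 0.89160 = 7482.8 m.

z ≈ 7480 m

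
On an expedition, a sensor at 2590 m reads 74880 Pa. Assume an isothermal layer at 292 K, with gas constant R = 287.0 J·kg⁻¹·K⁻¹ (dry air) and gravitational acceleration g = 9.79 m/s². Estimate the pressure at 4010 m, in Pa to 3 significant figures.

P ≈ 63400 Pa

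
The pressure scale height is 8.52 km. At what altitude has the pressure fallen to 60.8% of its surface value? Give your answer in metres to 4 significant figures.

z ≈ 4239 m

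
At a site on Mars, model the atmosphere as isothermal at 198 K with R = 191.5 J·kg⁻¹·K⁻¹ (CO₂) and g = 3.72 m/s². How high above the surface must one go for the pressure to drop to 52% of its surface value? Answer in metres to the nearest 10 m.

Scale height: H = RT/g = 191.5 × 198 / 3.72 = 10193 m.
Set P/P₀ = exp(−z/H) = 0.52, so z = −H ln(0.52).
−ln(0.52) = 0.65393; z = 10193 × 0.65393 = 6665.5 m.

z ≈ 6670 m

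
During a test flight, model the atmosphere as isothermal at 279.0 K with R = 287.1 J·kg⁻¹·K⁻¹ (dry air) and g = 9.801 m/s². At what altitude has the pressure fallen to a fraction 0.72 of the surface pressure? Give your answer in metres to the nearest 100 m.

Scale height: H = RT/g = 287.1 × 279.0 / 9.801 = 8172.7 m.
Set P/P₀ = exp(−z/H) = 0.72, so z = −H ln(0.72).
−ln(0.72) = 0.32850; z = 8172.7 × 0.32850 = 2684.7 m.

z ≈ 2700 m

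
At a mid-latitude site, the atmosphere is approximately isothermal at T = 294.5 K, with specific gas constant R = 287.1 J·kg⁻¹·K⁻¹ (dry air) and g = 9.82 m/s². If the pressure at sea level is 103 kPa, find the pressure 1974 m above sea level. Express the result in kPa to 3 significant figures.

Scale height: H = RT/g = 287.1 × 294.5 / 9.82 = 8610.1 m.
Barometric formula: P = P₀ exp(−z/H).
z/H = 1974.0/8610.1 = 0.22927; exp(−0.22927) = 0.79511.
P = 103 × 0.79511 = 81.896 kPa.

P ≈ 81.9 kPa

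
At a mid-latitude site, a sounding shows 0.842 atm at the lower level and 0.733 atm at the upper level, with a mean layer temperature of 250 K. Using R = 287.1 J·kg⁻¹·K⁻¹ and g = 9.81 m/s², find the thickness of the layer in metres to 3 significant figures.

Δz ≈ 1010 m

Hypsometric equation: Δz = (R T̄/g) ln(P₁/P₂).
R T̄/g = 287.1 × 250 / 9.81 = 7316.5 m.
ln(0.842/0.733) = ln(1.1487) = 0.13863.
Δz = 7316.5 × 0.13863 = 1014.3 m.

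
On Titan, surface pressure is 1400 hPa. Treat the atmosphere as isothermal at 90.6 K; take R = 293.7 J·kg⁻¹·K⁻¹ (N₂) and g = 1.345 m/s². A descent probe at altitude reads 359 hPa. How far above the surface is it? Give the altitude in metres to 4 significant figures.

Scale height: H = RT/g = 293.7 × 90.6 / 1.345 = 19784 m.
Invert the barometric formula: z = H ln(P₀/P).
P₀/P = 1400/359 = 3.8997; ln(3.8997) = 1.3609.
z = 19784 × 1.3609 = 26924 m.

z ≈ 26920 m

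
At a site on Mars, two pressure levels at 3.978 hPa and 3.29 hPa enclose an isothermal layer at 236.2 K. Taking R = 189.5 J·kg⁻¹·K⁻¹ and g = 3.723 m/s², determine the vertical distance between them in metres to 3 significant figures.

Δz ≈ 2280 m

Hypsometric equation: Δz = (R T̄/g) ln(P₁/P₂).
R T̄/g = 189.5 × 236.2 / 3.723 = 12023 m.
ln(3.978/3.29) = ln(1.2091) = 0.18988.
Δz = 12023 × 0.18988 = 2282.9 m.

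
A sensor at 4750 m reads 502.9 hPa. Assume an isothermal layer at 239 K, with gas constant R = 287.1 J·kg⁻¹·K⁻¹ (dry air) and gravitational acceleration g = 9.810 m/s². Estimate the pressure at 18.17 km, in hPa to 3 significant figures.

Scale height: H = RT/g = 287.1 × 239 / 9.810 = 6994.6 m.
Between two levels, P₂ = P₁ exp(−Δz/H) with Δz = z₂ − z₁.
Δz = 18170 − 4750.0 = 13420 m; Δz/H = 13420/6994.6 = 1.9186.
P₂ = 502.9 × exp(−1.9186) = 502.9 × 0.14681 = 73.831 hPa.

P ≈ 73.8 hPa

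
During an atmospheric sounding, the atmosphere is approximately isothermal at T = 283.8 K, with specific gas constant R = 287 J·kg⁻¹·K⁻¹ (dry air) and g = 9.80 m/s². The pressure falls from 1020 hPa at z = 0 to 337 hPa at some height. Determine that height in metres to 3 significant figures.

z ≈ 9200 m

Scale height: H = RT/g = 287 × 283.8 / 9.80 = 8311.3 m.
Invert the barometric formula: z = H ln(P₀/P).
P₀/P = 1020/337 = 3.0267; ln(3.0267) = 1.1075.
z = 8311.3 × 1.1075 = 9204.8 m.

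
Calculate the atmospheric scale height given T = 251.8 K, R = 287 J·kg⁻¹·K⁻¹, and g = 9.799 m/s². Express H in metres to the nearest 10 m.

The scale height of an isothermal atmosphere is H = RT/g.
H = 287 × 251.8 / 9.799 = 72267/9.799 = 7374.9 m.

H ≈ 7370 m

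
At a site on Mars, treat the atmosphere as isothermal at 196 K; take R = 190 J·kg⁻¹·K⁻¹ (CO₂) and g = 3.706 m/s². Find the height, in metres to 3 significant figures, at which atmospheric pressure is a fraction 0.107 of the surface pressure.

z ≈ 22500 m

Scale height: H = RT/g = 190 × 196 / 3.706 = 10049 m.
Set P/P₀ = exp(−z/H) = 0.107, so z = −H ln(0.107).
−ln(0.107) = 2.2349; z = 10049 × 2.2349 = 22459 m.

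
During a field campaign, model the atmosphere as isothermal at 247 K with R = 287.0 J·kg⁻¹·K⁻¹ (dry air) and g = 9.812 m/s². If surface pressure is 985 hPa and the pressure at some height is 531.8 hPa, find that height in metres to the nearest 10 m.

z ≈ 4450 m

Scale height: H = RT/g = 287.0 × 247 / 9.812 = 7224.7 m.
Invert the barometric formula: z = H ln(P₀/P).
P₀/P = 985/531.8 = 1.8522; ln(1.8522) = 0.61637.
z = 7224.7 × 0.61637 = 4453.1 m.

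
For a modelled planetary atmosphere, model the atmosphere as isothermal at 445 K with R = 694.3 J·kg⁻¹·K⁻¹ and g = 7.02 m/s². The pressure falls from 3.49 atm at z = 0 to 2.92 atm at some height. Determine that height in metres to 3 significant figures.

z ≈ 7850 m

Scale height: H = RT/g = 694.3 × 445 / 7.02 = 44012 m.
Invert the barometric formula: z = H ln(P₀/P).
P₀/P = 3.49/2.92 = 1.1952; ln(1.1952) = 0.17831.
z = 44012 × 0.17831 = 7847.8 m.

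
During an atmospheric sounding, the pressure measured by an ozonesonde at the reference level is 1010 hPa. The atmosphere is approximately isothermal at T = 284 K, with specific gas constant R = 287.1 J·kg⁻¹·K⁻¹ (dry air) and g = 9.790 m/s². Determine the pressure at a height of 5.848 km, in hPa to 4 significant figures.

P ≈ 500.5 hPa

Scale height: H = RT/g = 287.1 × 284 / 9.790 = 8328.5 m.
Barometric formula: P = P₀ exp(−z/H).
z/H = 5848.0/8328.5 = 0.70217; exp(−0.70217) = 0.49551.
P = 1010 × 0.49551 = 500.47 hPa.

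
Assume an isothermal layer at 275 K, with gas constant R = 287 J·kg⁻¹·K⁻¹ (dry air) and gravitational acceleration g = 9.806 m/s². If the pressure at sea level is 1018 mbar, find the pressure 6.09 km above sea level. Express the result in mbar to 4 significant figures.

Scale height: H = RT/g = 287 × 275 / 9.806 = 8048.6 m.
Barometric formula: P = P₀ exp(−z/H).
z/H = 6090.0/8048.6 = 0.75665; exp(−0.75665) = 0.46924.
P = 1018 × 0.46924 = 477.69 mbar.

P ≈ 477.7 mbar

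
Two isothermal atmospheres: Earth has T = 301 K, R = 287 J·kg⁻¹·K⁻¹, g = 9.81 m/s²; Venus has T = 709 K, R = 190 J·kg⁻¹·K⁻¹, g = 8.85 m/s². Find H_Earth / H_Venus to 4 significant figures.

H_Earth/H_Venus ≈ 0.5785

H = RT/g for each body.
H_Earth = 287 × 301 / 9.81 = 8806.0 m.
H_Venus = 190 × 709 / 8.85 = 15221 m.
H_Earth/H_Venus = 8806.0/15221 = 0.57854.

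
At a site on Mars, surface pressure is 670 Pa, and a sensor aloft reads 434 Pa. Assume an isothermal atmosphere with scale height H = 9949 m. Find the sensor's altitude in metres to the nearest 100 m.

z ≈ 4300 m

Invert the barometric formula: z = H ln(P₀/P).
P₀/P = 670/434 = 1.5438; ln(1.5438) = 0.43425.
z = 9949.0 × 0.43425 = 4320.4 m.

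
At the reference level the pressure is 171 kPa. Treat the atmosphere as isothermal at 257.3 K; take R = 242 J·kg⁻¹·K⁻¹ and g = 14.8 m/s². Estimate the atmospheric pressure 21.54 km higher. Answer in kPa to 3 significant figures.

Scale height: H = RT/g = 242 × 257.3 / 14.8 = 4207.2 m.
Barometric formula: P = P₀ exp(−z/H).
z/H = 21540/4207.2 = 5.1198; exp(−5.1198) = 0.0059772.
P = 171 × 0.0059772 = 1.0221 kPa.

P ≈ 1.02 kPa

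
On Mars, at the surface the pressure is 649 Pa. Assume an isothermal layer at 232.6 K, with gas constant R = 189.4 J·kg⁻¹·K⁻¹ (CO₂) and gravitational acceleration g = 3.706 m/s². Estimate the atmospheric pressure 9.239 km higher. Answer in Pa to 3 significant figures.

P ≈ 298 Pa

Scale height: H = RT/g = 189.4 × 232.6 / 3.706 = 11887 m.
Barometric formula: P = P₀ exp(−z/H).
z/H = 9239.0/11887 = 0.77724; exp(−0.77724) = 0.45967.
P = 649 × 0.45967 = 298.33 Pa.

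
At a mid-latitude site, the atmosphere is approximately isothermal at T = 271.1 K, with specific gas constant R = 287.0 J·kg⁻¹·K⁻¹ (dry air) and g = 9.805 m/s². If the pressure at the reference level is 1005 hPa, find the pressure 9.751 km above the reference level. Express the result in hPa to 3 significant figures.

P ≈ 294 hPa

Scale height: H = RT/g = 287.0 × 271.1 / 9.805 = 7935.3 m.
Barometric formula: P = P₀ exp(−z/H).
z/H = 9751.0/7935.3 = 1.2288; exp(−1.2288) = 0.29264.
P = 1005 × 0.29264 = 294.10 hPa.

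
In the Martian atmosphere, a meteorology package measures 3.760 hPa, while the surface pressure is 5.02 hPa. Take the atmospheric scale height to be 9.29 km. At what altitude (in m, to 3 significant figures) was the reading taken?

z ≈ 2680 m

Invert the barometric formula: z = H ln(P₀/P).
P₀/P = 5.02/3.760 = 1.3351; ln(1.3351) = 0.28901.
z = 9290.0 × 0.28901 = 2684.9 m.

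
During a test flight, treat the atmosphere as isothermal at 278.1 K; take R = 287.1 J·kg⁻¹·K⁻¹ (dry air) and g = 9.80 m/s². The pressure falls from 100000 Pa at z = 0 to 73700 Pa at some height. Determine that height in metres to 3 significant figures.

z ≈ 2490 m

Scale height: H = RT/g = 287.1 × 278.1 / 9.80 = 8147.2 m.
Invert the barometric formula: z = H ln(P₀/P).
P₀/P = 100000/73700 = 1.3569; ln(1.3569) = 0.30520.
z = 8147.2 × 0.30520 = 2486.5 m.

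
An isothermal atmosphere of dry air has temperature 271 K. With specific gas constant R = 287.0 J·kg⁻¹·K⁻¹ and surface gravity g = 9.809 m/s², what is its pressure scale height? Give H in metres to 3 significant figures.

The scale height of an isothermal atmosphere is H = RT/g.
H = 287.0 × 271 / 9.809 = 77777/9.809 = 7929.1 m.

H ≈ 7930 m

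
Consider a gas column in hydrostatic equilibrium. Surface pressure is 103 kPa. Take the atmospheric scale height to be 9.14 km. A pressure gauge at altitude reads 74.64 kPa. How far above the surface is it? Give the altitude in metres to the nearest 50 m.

Invert the barometric formula: z = H ln(P₀/P).
P₀/P = 103/74.64 = 1.3800; ln(1.3800) = 0.32208.
z = 9140.0 × 0.32208 = 2943.8 m.

z ≈ 2950 m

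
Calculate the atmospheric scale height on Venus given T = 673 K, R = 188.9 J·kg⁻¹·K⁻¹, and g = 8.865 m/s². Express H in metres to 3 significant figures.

The scale height of an isothermal atmosphere is H = RT/g.
H = 188.9 × 673 / 8.865 = 127130/8.865 = 14341 m.

H ≈ 14300 m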